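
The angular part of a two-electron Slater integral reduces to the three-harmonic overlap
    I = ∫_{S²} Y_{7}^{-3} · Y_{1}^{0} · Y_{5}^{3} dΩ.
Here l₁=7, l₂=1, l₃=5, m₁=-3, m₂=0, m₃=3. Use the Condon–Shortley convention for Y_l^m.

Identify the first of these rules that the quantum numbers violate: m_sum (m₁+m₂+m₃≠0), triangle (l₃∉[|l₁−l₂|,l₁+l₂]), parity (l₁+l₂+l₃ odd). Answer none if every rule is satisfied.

azimuthal sum: -3 + 0 + 3 = 0  ✓
6 ≤ 5 ≤ 8 (triangle on l)  ✗
L = 7 + 1 + 5 = 13 (odd)

triangle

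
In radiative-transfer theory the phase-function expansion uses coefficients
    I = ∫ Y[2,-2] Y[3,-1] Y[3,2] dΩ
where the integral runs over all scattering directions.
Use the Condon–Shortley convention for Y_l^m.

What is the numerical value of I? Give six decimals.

0.000000

-2 − 1 + 2 = -1 ≠ 0: azimuthal integral kills it; I = 0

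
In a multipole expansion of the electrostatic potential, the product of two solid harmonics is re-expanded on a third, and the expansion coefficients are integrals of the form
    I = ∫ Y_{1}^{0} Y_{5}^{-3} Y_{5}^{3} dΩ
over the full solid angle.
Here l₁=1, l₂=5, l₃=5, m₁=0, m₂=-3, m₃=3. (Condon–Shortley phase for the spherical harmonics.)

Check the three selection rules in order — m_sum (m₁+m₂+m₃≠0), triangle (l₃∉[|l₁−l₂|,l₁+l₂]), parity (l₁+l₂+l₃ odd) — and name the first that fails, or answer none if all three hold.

Σmᵢ = 0  ✓
l₃∈[|l₁−l₂|,l₁+l₂]=[4,6], have l₃=5  ✓
Σlᵢ = 11 ⇒ odd  ✗

parity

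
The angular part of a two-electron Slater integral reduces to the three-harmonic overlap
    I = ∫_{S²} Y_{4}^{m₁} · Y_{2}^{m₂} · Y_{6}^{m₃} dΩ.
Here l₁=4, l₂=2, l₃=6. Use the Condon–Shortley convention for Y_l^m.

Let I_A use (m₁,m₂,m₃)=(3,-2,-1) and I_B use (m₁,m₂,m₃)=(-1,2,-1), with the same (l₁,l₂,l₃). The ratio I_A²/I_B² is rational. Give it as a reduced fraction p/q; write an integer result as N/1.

Same 4,2,6: normalisation and zero-m 3j drop out of the ratio.
A: Δ: 0! 8! 4! / 13! → 1/6435; sum: t=0:+1/120960 = 1/120960; 3j²(4 2 6; 3 -2 -1) = Δ·Π!·Σ² = 1/1287  (sign -1)
B: Δ: 0! 8! 4! / 13! → 1/6435; sum: t=0:+1/17280 = 1/17280; 3j²(4 2 6; -1 2 -1) = Δ·Π!·Σ² = 7/1287  (sign -1)
I_A²/I_B² = (1/1287)/(7/1287) = 1/7

1/7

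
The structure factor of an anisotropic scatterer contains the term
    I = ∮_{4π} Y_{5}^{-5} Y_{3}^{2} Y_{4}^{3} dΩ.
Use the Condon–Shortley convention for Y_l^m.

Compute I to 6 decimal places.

-0.212007

m-sum 0 ✓  L=12 even ✓  2≤4≤8 ✓
Π(2lᵢ+1) = 11×7×9 = 693
triangle coeff Δ(5,3,4) = 1/180180
Σ_t [1,3]: t=1:−1/576 t=2:+1/144 t=3:−1/576 = 1/288
(3j)²=20/1001 [(5 3 4; 0 0 0)], sign=+1
Σ_t [4,4]: t=4:+1/17280 = 1/17280
(3j)²=35/858 [(5 3 4; -5 2 3)], sign=-1
⇒ 4πI² = 1050/1859
I = (-1)√(1050/1859/(4π)) = -0.21200691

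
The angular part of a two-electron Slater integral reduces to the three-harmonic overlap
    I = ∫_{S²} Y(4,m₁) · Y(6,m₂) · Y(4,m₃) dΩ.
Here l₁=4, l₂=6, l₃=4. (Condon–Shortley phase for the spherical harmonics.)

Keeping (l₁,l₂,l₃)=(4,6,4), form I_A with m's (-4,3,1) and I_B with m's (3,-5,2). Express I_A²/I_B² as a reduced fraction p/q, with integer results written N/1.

l's match ⇒ only the (l;m) 3-j factors differ between A and B.
A: triangle coeff Δ(4,6,4) = 1/1261260; Σ_t [6,6]: t=6:+1/51840 = 1/51840; (3j)²=8/429 [(4 6 4; -4 3 1)], sign=-1
B: triangle coeff Δ(4,6,4) = 1/1261260; Σ_t [0,1]: t=0:+1/86400 t=1:−1/172800 = 1/172800; (3j)²=1/130 [(4 6 4; 3 -5 2)], sign=+1
I_A²/I_B² = (8/429)/(1/130) = 80/33

80/33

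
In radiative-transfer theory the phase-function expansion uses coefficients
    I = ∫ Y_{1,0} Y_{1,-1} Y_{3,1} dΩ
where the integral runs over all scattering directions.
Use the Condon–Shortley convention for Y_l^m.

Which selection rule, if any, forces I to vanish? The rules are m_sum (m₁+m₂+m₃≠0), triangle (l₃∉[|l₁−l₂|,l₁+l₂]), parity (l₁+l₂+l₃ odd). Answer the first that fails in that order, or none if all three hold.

Σmᵢ = 0  ✓
l₃∈[|l₁−l₂|,l₁+l₂]=[0,2], have l₃=3  ✗
Σlᵢ = 5 ⇒ odd

triangle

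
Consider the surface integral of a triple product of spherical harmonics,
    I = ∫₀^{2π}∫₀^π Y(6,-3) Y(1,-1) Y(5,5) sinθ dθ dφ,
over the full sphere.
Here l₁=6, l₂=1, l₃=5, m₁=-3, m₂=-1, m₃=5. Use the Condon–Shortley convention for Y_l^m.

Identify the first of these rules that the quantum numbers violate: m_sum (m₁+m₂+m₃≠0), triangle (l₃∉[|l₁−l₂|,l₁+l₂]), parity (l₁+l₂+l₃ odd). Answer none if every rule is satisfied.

m_sum

m₁+m₂+m₃ = -3 − 1 + 5 = 1  ✗
triangle: |6−1|=5 ≤ l₃=5 ≤ 6+1=7
parity: l₁+l₂+l₃ = 12 is even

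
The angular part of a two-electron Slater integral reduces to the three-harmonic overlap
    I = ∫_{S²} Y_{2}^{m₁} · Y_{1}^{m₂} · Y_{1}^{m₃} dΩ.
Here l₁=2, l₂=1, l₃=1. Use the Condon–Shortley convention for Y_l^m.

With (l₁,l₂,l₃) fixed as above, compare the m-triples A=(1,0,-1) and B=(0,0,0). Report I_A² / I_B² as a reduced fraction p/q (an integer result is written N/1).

l's match ⇒ only the (l;m) 3-j factors differ between A and B.
A: triangle coeff Δ(2,1,1) = 1/30; Σ_t [1,1]: t=1:−1/2 = -1/2; (3j)²=1/10 [(2 1 1; 1 0 -1)], sign=-1
B: triangle coeff Δ(2,1,1) = 1/30; Σ_t [1,1]: t=1:−1/1 = -1/1; (3j)²=2/15 [(2 1 1; 0 0 0)], sign=+1
I_A²/I_B² = (1/10)/(2/15) = 3/4

3/4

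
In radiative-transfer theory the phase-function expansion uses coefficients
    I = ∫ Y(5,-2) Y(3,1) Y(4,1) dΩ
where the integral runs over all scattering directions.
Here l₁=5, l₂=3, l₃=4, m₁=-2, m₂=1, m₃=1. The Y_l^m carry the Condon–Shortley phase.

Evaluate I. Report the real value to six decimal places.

0.148044

m-sum 0 ✓  L=12 even ✓  2≤4≤8 ✓
Π(2lᵢ+1) = 11×7×9 = 693
triangle coeff Δ(5,3,4) = 1/180180
Σ_t [1,3]: t=1:−1/576 t=2:+1/144 t=3:−1/576 = 1/288
(3j)²=20/1001 [(5 3 4; 0 0 0)], sign=+1
Σ_t [2,4]: t=2:+1/960 t=3:−1/288 t=4:+1/1728 = -1/540
(3j)²=128/6435 [(5 3 4; -2 1 1)], sign=+1
⇒ 4πI² = 512/1859
I = (+1)√(512/1859/(4π)) = 0.14804384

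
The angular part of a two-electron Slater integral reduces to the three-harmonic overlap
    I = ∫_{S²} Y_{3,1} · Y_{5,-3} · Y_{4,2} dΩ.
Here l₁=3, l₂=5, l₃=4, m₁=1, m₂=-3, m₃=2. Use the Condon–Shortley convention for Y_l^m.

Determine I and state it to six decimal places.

-0.144236

Rules hold: Σm=0, L=12 even, 2≤4≤8.
N = 7·11·9 = 693
Δ = 4!·2!·6!/13! = 1/180180
Racah Σ t=1..3: t=1:−1/576 t=2:+1/144 t=3:−1/576 = 1/288
⇒ 3j(3 5 4; 0 0 0)² = 20/1001, sgn +1
Racah Σ t=0..2: t=0:+1/2304 t=1:−1/720 t=2:+1/5760 = -1/1280
⇒ 3j(3 5 4; 1 -3 2)² = 27/1430, sgn -1
4πI² = N·(3j₀)²·(3jₘ)² = 486/1859
I = -1·√(0.261431/4π) = -0.14423595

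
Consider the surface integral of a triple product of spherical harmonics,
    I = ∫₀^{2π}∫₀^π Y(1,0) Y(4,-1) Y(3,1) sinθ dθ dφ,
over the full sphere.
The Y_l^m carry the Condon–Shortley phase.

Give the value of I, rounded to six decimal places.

-0.238414

Checks pass: Σm=0; 8 even; l₃=3∈[3,5].
(2·1+1)(2·4+1)(2·3+1) = 189
Δ: 2! 0! 6! / 9! → 1/252
sum: t=1:−1/36 = -1/36
3j²(1 4 3; 0 0 0) = Δ·Π!·Σ² = 4/63  (sign +1)
sum: t=1:−1/48 = -1/48
3j²(1 4 3; 0 -1 1) = Δ·Π!·Σ² = 5/84  (sign -1)
combine: 4πI² = 189·4/63·5/84 = 5/7
take √, sign -1: I = -0.23841361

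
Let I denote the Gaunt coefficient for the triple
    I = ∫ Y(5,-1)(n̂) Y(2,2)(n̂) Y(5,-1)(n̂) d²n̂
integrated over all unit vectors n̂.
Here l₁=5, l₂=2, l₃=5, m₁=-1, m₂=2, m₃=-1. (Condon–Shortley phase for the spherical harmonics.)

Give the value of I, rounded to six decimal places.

0.198089

m-sum 0 ✓  L=12 even ✓  3≤5≤7 ✓
Π(2lᵢ+1) = 11×5×11 = 605
triangle coeff Δ(5,2,5) = 1/38610
Σ_t [0,2]: t=0:+1/2880 t=1:−1/576 t=2:+1/2880 = -1/960
(3j)²=10/429 [(5 2 5; 0 0 0)], sign=+1
Σ_t [2,2]: t=2:+1/2304 = 1/2304
(3j)²=5/143 [(5 2 5; -1 2 -1)], sign=+1
⇒ 4πI² = 250/507
I = (+1)√(250/507/(4π)) = 0.19808933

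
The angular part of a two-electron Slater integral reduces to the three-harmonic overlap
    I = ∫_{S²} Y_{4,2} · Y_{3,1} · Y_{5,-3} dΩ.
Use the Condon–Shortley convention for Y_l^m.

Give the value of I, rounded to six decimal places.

Checks pass: Σm=0; 12 even; l₃=5∈[1,7].
(2·4+1)(2·3+1)(2·5+1) = 693
Δ: 2! 6! 4! / 13! → 1/180180
sum: t=0:+1/576 t=1:−1/144 t=2:+1/576 = -1/288
3j²(4 3 5; 0 0 0) = Δ·Π!·Σ² = 20/1001  (sign +1)
sum: t=0:+1/2304 t=1:−1/720 t=2:+1/5760 = -1/1280
3j²(4 3 5; 2 1 -3) = Δ·Π!·Σ² = 27/1430  (sign -1)
combine: 4πI² = 693·20/1001·27/1430 = 486/1859
take √, sign -1: I = -0.14423595

-0.144236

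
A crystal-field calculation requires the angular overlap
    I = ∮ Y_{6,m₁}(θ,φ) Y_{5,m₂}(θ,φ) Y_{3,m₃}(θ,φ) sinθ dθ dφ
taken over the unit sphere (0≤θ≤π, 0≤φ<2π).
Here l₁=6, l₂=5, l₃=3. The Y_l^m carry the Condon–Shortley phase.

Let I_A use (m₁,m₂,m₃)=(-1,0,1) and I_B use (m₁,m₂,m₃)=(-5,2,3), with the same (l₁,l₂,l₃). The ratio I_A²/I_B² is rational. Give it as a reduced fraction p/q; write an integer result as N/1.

l's match ⇒ only the (l;m) 3-j factors differ between A and B.
A: triangle coeff Δ(6,5,3) = 1/675675; Σ_t [3,5]: t=3:−1/34560 t=4:+1/3456 t=5:−1/5760 = 1/11520; (3j)²=2/429 [(6 5 3; -1 0 1)], sign=+1
B: triangle coeff Δ(6,5,3) = 1/675675; Σ_t [7,7]: t=7:−1/241920 = -1/241920; (3j)²=2/91 [(6 5 3; -5 2 3)], sign=-1
I_A²/I_B² = (2/429)/(2/91) = 7/33

7/33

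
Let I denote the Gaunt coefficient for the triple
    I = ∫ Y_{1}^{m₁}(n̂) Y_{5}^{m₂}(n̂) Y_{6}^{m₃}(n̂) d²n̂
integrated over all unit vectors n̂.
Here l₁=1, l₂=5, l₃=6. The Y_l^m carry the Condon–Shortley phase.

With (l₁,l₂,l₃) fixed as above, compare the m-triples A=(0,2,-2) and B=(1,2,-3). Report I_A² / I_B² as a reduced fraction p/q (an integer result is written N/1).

Shared (l₁,l₂,l₃)=(1,5,6): N and (l;000)² cancel in I_A²/I_B².
A: Δ = 0!·2!·10!/13! = 1/858; Racah Σ t=0..0: t=0:+1/30240 = 1/30240; ⇒ 3j(1 5 6; 0 2 -2)² = 16/429, sgn +1
B: Δ = 0!·2!·10!/13! = 1/858; Racah Σ t=0..0: t=0:+1/60480 = 1/60480; ⇒ 3j(1 5 6; 1 2 -3)² = 6/143, sgn -1
I_A²/I_B² = (16/429)/(6/143) = 8/9

8/9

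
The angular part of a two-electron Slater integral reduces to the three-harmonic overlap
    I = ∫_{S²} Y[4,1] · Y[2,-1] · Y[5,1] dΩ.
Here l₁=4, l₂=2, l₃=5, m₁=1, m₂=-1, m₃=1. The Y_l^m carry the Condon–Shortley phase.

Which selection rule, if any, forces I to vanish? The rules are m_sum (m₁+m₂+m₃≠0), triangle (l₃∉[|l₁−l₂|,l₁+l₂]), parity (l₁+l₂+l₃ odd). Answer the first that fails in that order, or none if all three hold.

m_sum

m₁+m₂+m₃ = 1 − 1 + 1 = 1  ✗
triangle: |4−2|=2 ≤ l₃=5 ≤ 4+2=6
parity: l₁+l₂+l₃ = 11 is odd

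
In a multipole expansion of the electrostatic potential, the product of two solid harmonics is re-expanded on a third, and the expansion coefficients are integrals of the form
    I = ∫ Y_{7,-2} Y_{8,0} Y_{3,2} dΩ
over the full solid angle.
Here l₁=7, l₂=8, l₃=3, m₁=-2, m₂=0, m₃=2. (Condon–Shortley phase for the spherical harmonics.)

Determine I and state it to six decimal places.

-0.156733

m-sum 0 ✓  L=18 even ✓  1≤3≤15 ✓
Π(2lᵢ+1) = 15×17×7 = 1785
triangle coeff Δ(7,8,3) = 1/5290740
Σ_t [5,7]: t=5:−1/7257600 t=6:+1/2073600 t=7:−1/7257600 = 1/4838400
(3j)²=252/20995 [(7 8 3; 0 0 0)], sign=-1
Σ_t [7,8]: t=7:−1/7257600 t=8:+1/23224320 = -11/116121600
(3j)²=121/8398 [(7 8 3; -2 0 2)], sign=+1
⇒ 4πI² = 320166/1037153
I = (-1)√(320166/1037153/(4π)) = -0.15673329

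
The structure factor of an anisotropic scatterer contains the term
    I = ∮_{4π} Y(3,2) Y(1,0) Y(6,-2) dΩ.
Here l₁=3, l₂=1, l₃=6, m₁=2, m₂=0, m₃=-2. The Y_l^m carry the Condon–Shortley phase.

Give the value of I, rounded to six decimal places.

|3−1|≤6≤3+1 violated ⇒ I = 0

0.000000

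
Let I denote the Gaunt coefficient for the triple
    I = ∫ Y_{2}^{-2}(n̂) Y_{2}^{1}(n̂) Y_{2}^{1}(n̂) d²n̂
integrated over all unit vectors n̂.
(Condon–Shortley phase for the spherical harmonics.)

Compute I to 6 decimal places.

Rules hold: Σm=0, L=6 even, 0≤2≤4.
N = 5·5·5 = 125
Δ = 2!·2!·2!/7! = 1/630
Racah Σ t=0..2: t=0:+1/8 t=1:−1/1 t=2:+1/8 = -3/4
⇒ 3j(2 2 2; 0 0 0)² = 2/35, sgn -1
Racah Σ t=2..2: t=2:+1/4 = 1/4
⇒ 3j(2 2 2; -2 1 1)² = 3/35, sgn -1
4πI² = N·(3j₀)²·(3jₘ)² = 30/49
I = +1·√(0.612245/4π) = 0.22072812

0.220728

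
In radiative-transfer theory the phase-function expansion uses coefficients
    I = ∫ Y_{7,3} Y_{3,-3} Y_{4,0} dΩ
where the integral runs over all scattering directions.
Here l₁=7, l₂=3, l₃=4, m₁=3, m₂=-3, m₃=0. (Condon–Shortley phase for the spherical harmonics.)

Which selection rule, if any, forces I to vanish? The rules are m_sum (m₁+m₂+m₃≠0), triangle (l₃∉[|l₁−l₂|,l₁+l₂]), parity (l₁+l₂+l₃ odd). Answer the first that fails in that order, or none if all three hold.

none

azimuthal sum: 3 − 3 + 0 = 0  ✓
4 ≤ 4 ≤ 10 (triangle on l)  ✓
L = 7 + 3 + 4 = 14 (even)  ✓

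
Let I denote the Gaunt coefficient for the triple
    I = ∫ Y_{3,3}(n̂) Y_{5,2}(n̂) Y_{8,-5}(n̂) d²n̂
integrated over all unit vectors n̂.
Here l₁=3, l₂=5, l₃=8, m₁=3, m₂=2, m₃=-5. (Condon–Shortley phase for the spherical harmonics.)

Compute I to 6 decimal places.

-0.173916

m-sum 0 ✓  L=16 even ✓  2≤8≤8 ✓
Π(2lᵢ+1) = 7×11×17 = 1309
triangle coeff Δ(3,5,8) = 1/136136
Σ_t [0,0]: t=0:+1/518400 = 1/518400
(3j)²=56/2431 [(3 5 8; 0 0 0)], sign=+1
Σ_t [0,0]: t=0:+1/21772800 = 1/21772800
(3j)²=3/238 [(3 5 8; 3 2 -5)], sign=-1
⇒ 4πI² = 84/221
I = (-1)√(84/221/(4π)) = -0.17391561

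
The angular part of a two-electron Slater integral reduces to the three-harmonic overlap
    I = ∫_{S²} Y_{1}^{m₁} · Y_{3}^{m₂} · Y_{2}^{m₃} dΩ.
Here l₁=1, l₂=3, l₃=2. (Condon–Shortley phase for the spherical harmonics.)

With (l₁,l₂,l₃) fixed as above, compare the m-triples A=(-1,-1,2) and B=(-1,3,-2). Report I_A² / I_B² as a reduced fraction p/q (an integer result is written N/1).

1/15

Same 1,3,2: normalisation and zero-m 3j drop out of the ratio.
A: Δ: 2! 0! 4! / 7! → 1/105; sum: t=2:+1/48 = 1/48; 3j²(1 3 2; -1 -1 2) = Δ·Π!·Σ² = 1/105  (sign +1)
B: Δ: 2! 0! 4! / 7! → 1/105; sum: t=2:+1/48 = 1/48; 3j²(1 3 2; -1 3 -2) = Δ·Π!·Σ² = 1/7  (sign +1)
I_A²/I_B² = (1/105)/(1/7) = 1/15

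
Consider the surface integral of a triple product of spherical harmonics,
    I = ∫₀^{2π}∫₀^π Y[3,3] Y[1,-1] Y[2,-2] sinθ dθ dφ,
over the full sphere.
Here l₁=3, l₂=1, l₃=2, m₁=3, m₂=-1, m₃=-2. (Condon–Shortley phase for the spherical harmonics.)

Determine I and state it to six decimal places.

Rules hold: Σm=0, L=6 even, 2≤2≤4.
N = 7·3·5 = 105
Δ = 2!·4!·0!/7! = 1/105
Racah Σ t=1..1: t=1:−1/4 = -1/4
⇒ 3j(3 1 2; 0 0 0)² = 3/35, sgn -1
Racah Σ t=0..0: t=0:+1/48 = 1/48
⇒ 3j(3 1 2; 3 -1 -2)² = 1/7, sgn +1
4πI² = N·(3j₀)²·(3jₘ)² = 9/7
I = -1·√(1.28571/4π) = -0.31986543

-0.319865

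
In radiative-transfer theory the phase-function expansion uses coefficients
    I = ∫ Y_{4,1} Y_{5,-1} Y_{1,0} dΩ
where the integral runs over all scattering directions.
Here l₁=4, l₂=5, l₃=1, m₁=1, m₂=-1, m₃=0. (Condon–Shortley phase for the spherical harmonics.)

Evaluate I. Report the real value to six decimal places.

Checks pass: Σm=0; 10 even; l₃=1∈[1,9].
(2·4+1)(2·5+1)(2·1+1) = 297
Δ: 8! 0! 2! / 11! → 1/495
sum: t=4:+1/576 = 1/576
3j²(4 5 1; 0 0 0) = Δ·Π!·Σ² = 5/99  (sign -1)
sum: t=3:−1/720 = -1/720
3j²(4 5 1; 1 -1 0) = Δ·Π!·Σ² = 8/165  (sign +1)
combine: 4πI² = 297·5/99·8/165 = 8/11
take √, sign -1: I = -0.24057125

-0.240571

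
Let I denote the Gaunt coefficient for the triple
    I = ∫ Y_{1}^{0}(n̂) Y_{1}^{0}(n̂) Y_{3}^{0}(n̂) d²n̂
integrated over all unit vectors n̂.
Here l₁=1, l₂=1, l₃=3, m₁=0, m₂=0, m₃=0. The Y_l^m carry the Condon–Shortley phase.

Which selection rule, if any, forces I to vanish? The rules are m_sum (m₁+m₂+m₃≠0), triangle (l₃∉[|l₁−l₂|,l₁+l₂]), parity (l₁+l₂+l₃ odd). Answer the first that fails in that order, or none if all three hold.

triangle

Σmᵢ = 0  ✓
l₃∈[|l₁−l₂|,l₁+l₂]=[0,2], have l₃=3  ✗
Σlᵢ = 5 ⇒ odd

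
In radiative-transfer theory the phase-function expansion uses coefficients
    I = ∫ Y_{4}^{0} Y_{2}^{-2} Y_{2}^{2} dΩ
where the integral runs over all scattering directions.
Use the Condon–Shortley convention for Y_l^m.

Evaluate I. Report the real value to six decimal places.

0.040299

m-sum 0 ✓  L=8 even ✓  2≤2≤6 ✓
Π(2lᵢ+1) = 9×5×5 = 225
triangle coeff Δ(4,2,2) = 1/630
Σ_t [2,2]: t=2:+1/16 = 1/16
(3j)²=2/35 [(4 2 2; 0 0 0)], sign=+1
Σ_t [0,0]: t=0:+1/576 = 1/576
(3j)²=1/630 [(4 2 2; 0 -2 2)], sign=+1
⇒ 4πI² = 1/49
I = (+1)√(1/49/(4π)) = 0.04029926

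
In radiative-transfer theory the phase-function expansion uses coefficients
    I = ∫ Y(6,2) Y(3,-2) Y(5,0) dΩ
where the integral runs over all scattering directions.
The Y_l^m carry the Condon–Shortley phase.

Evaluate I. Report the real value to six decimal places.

Checks pass: Σm=0; 14 even; l₃=5∈[3,9].
(2·6+1)(2·3+1)(2·5+1) = 1001
Δ: 4! 8! 2! / 15! → 1/675675
sum: t=1:−1/8640 t=2:+1/2304 t=3:−1/8640 = 7/34560
3j²(6 3 5; 0 0 0) = Δ·Π!·Σ² = 7/429  (sign -1)
sum: t=0:+1/13824 t=1:−1/8640 = -1/23040
3j²(6 3 5; 2 -2 0) = Δ·Π!·Σ² = 2/429  (sign +1)
combine: 4πI² = 1001·7/429·2/429 = 98/1287
take √, sign -1: I = -0.07784287

-0.077843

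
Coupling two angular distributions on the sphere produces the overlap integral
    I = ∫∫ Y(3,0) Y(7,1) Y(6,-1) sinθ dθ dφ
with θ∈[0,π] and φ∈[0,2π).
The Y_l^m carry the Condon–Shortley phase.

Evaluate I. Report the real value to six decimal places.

Checks pass: Σm=0; 16 even; l₃=6∈[4,10].
(2·3+1)(2·7+1)(2·6+1) = 1365
Δ: 4! 2! 10! / 17! → 1/2042040
sum: t=1:−1/207360 t=2:+1/57600 t=3:−1/207360 = 1/129600
3j²(3 7 6; 0 0 0) = Δ·Π!·Σ² = 168/12155  (sign +1)
sum: t=1:−1/362880 t=2:+1/69120 t=3:−1/172800 = 43/7257600
3j²(3 7 6; 0 1 -1) = Δ·Π!·Σ² = 1849/170170  (sign -1)
combine: 4πI² = 1365·168/12155·1849/170170 = 465948/2272985
take √, sign -1: I = -0.12772194

-0.127722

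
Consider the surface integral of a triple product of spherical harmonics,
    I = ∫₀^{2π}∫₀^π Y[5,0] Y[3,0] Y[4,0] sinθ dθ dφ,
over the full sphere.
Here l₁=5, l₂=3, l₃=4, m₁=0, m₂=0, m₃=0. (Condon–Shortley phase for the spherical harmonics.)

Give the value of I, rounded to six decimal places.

Rules hold: Σm=0, L=12 even, 2≤4≤8.
N = 11·7·9 = 693
Δ = 4!·6!·2!/13! = 1/180180
Racah Σ t=1..3: t=1:−1/576 t=2:+1/144 t=3:−1/576 = 1/288
⇒ 3j(5 3 4; 0 0 0)² = 20/1001, sgn +1
(m-triple is (0,0,0) — same symbol as above.)
4πI² = N·(3j₀)²·(3jₘ)² = 3600/13013
I = +1·√(0.276646/4π) = 0.14837393

0.148374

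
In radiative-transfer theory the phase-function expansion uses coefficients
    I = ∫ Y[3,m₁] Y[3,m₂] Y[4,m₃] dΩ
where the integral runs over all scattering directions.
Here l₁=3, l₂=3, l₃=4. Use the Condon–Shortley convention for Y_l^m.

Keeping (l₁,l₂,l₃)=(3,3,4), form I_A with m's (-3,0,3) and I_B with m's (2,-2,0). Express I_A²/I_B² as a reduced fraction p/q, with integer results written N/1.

Same 3,3,4: normalisation and zero-m 3j drop out of the ratio.
A: Δ: 2! 4! 4! / 11! → 1/34650; sum: t=2:+1/288 = 1/288; 3j²(3 3 4; -3 0 3) = Δ·Π!·Σ² = 1/22  (sign -1)
B: Δ: 2! 4! 4! / 11! → 1/34650; sum: t=0:+1/72 t=1:−1/576 = 7/576; 3j²(3 3 4; 2 -2 0) = Δ·Π!·Σ² = 7/198  (sign +1)
I_A²/I_B² = (1/22)/(7/198) = 9/7

9/7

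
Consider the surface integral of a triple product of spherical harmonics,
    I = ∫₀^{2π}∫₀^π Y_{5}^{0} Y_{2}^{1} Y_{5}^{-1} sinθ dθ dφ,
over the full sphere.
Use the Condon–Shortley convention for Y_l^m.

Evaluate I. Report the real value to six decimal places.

-0.036166

m-sum 0 ✓  L=12 even ✓  3≤5≤7 ✓
Π(2lᵢ+1) = 11×5×11 = 605
triangle coeff Δ(5,2,5) = 1/38610
Σ_t [0,2]: t=0:+1/2880 t=1:−1/576 t=2:+1/2880 = -1/960
(3j)²=10/429 [(5 2 5; 0 0 0)], sign=+1
Σ_t [1,2]: t=1:−1/1152 t=2:+1/1440 = -1/5760
(3j)²=1/858 [(5 2 5; 0 1 -1)], sign=-1
⇒ 4πI² = 25/1521
I = (-1)√(25/1521/(4π)) = -0.03616600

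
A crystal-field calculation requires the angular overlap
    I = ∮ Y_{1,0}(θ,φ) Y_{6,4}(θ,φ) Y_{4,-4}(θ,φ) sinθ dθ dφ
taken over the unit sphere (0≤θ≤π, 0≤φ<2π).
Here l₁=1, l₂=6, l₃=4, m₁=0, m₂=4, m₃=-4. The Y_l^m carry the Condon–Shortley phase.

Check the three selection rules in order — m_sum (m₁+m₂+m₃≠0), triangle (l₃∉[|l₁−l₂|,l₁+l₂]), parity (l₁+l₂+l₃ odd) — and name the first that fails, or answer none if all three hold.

triangle

m₁+m₂+m₃ = 0 + 4 − 4 = 0  ✓
triangle: |1−6|=5 ≤ l₃=4 ≤ 1+6=7  ✗
parity: l₁+l₂+l₃ = 11 is odd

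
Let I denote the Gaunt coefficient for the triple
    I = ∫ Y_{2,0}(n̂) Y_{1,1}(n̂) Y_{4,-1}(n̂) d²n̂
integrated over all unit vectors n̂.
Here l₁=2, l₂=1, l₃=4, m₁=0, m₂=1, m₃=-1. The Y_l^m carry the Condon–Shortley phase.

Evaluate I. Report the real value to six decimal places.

triangle: need 1≤l₃≤3, have 4; I=0

0.000000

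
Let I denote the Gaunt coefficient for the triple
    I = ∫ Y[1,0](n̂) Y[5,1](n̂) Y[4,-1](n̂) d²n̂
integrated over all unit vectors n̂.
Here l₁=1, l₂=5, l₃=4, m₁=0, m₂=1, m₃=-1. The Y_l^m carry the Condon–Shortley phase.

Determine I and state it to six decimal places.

-0.240571

Checks pass: Σm=0; 10 even; l₃=4∈[4,6].
(2·1+1)(2·5+1)(2·4+1) = 297
Δ: 2! 0! 8! / 11! → 1/495
sum: t=1:−1/576 = -1/576
3j²(1 5 4; 0 0 0) = Δ·Π!·Σ² = 5/99  (sign -1)
sum: t=1:−1/720 = -1/720
3j²(1 5 4; 0 1 -1) = Δ·Π!·Σ² = 8/165  (sign +1)
combine: 4πI² = 297·5/99·8/165 = 8/11
take √, sign -1: I = -0.24057125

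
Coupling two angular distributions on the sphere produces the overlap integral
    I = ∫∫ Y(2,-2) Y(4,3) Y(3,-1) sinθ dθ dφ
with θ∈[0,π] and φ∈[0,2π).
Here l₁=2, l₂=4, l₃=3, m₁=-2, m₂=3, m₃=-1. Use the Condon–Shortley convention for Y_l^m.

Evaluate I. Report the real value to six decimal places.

0.000000

L=9 odd ⇒ parity kills the (l;000) factor ⇒ I = 0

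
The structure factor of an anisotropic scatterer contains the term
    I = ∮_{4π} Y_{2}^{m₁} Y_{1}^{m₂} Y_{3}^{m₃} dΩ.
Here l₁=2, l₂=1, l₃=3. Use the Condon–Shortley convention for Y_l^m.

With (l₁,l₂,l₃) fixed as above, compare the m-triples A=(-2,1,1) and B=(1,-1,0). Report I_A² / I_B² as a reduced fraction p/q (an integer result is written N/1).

Shared (l₁,l₂,l₃)=(2,1,3): N and (l;000)² cancel in I_A²/I_B².
A: Δ = 0!·4!·2!/7! = 1/105; Racah Σ t=0..0: t=0:+1/48 = 1/48; ⇒ 3j(2 1 3; -2 1 1)² = 1/105, sgn +1
B: Δ = 0!·4!·2!/7! = 1/105; Racah Σ t=0..0: t=0:+1/12 = 1/12; ⇒ 3j(2 1 3; 1 -1 0)² = 1/35, sgn -1
I_A²/I_B² = (1/105)/(1/35) = 1/3

1/3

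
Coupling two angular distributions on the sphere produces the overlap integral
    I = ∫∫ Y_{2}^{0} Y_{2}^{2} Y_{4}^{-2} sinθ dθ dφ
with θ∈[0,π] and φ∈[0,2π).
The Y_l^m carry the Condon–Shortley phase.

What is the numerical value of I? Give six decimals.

0.156078

Checks pass: Σm=0; 8 even; l₃=4∈[0,4].
(2·2+1)(2·2+1)(2·4+1) = 225
Δ: 0! 4! 4! / 9! → 1/630
sum: t=0:+1/16 = 1/16
3j²(2 2 4; 0 0 0) = Δ·Π!·Σ² = 2/35  (sign +1)
sum: t=0:+1/96 = 1/96
3j²(2 2 4; 0 2 -2) = Δ·Π!·Σ² = 1/42  (sign +1)
combine: 4πI² = 225·2/35·1/42 = 15/49
take √, sign +1: I = 0.15607835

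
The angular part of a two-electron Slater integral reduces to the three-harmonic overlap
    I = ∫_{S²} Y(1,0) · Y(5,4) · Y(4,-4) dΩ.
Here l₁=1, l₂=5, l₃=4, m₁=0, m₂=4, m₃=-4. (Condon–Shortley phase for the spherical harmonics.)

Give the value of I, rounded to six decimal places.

0.147319

m-sum 0 ✓  L=10 even ✓  4≤4≤6 ✓
Π(2lᵢ+1) = 3×11×9 = 297
triangle coeff Δ(1,5,4) = 1/495
Σ_t [1,1]: t=1:−1/576 = -1/576
(3j)²=5/99 [(1 5 4; 0 0 0)], sign=-1
Σ_t [1,1]: t=1:−1/40320 = -1/40320
(3j)²=1/55 [(1 5 4; 0 4 -4)], sign=-1
⇒ 4πI² = 3/11
I = (+1)√(3/11/(4π)) = 0.14731920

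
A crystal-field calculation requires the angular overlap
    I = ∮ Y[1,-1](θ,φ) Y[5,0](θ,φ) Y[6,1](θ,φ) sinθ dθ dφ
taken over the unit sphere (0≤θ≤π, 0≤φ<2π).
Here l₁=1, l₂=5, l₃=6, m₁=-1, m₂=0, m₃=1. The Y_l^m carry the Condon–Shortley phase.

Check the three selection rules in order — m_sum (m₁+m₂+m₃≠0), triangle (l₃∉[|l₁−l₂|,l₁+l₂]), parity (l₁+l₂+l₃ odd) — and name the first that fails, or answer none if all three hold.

none

m₁+m₂+m₃ = -1 + 0 + 1 = 0  ✓
triangle: |1−5|=4 ≤ l₃=6 ≤ 1+5=6  ✓
parity: l₁+l₂+l₃ = 12 is even  ✓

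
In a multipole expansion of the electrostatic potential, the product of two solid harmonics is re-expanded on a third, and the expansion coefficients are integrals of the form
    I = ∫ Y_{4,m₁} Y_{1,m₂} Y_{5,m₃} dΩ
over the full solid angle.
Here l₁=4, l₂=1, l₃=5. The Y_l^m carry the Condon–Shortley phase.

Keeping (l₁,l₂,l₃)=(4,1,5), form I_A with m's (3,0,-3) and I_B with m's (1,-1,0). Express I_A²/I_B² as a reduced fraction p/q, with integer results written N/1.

8/5

Same 4,1,5: normalisation and zero-m 3j drop out of the ratio.
A: Δ: 0! 8! 2! / 11! → 1/495; sum: t=0:+1/5040 = 1/5040; 3j²(4 1 5; 3 0 -3) = Δ·Π!·Σ² = 16/495  (sign +1)
B: Δ: 0! 8! 2! / 11! → 1/495; sum: t=0:+1/1440 = 1/1440; 3j²(4 1 5; 1 -1 0) = Δ·Π!·Σ² = 2/99  (sign -1)
I_A²/I_B² = (16/495)/(2/99) = 8/5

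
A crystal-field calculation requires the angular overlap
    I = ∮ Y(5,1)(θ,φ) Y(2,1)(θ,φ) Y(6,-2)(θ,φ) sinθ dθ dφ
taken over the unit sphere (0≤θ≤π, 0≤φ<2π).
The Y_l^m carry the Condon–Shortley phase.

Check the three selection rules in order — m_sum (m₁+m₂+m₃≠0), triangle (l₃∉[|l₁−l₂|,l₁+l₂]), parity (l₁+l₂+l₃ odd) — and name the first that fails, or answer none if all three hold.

m₁+m₂+m₃ = 1 + 1 − 2 = 0  ✓
triangle: |5−2|=3 ≤ l₃=6 ≤ 5+2=7  ✓
parity: l₁+l₂+l₃ = 13 is odd  ✗

parity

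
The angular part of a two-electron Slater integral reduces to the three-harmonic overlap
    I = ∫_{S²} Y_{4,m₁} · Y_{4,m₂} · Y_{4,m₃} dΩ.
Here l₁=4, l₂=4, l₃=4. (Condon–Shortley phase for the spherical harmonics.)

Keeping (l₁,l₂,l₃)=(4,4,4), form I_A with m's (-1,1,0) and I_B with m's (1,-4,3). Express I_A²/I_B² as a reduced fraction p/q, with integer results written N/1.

81/490

Shared (l₁,l₂,l₃)=(4,4,4): N and (l;000)² cancel in I_A²/I_B².
A: Δ = 4!·4!·4!/13! = 1/450450; Racah Σ t=1..4: t=1:−1/3456 t=2:+1/144 t=3:−1/96 t=4:+1/864 = -1/384; ⇒ 3j(4 4 4; -1 1 0)² = 9/2002, sgn -1
B: Δ = 4!·4!·4!/13! = 1/450450; Racah Σ t=0..0: t=0:+1/3456 = 1/3456; ⇒ 3j(4 4 4; 1 -4 3)² = 35/1287, sgn -1
I_A²/I_B² = (9/2002)/(35/1287) = 81/490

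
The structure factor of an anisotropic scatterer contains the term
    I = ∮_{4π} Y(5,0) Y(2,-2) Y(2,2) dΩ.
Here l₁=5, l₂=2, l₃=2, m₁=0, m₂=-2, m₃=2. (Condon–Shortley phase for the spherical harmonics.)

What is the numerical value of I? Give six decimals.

|5−2|≤2≤5+2 violated ⇒ I = 0

0.000000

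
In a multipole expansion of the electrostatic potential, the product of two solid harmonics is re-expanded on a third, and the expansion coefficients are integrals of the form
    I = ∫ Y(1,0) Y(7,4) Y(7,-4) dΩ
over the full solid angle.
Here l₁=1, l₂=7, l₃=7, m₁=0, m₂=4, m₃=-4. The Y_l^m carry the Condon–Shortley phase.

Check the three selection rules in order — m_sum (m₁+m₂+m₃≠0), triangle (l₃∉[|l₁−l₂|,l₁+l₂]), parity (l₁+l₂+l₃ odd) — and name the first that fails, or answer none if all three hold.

parity

m₁+m₂+m₃ = 0 + 4 − 4 = 0  ✓
triangle: |1−7|=6 ≤ l₃=7 ≤ 1+7=8  ✓
parity: l₁+l₂+l₃ = 15 is odd  ✗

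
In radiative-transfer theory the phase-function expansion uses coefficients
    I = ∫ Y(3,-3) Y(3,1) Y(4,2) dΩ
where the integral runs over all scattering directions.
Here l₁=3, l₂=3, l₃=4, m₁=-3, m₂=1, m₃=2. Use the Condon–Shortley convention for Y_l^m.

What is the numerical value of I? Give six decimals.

Checks pass: Σm=0; 10 even; l₃=4∈[0,6].
(2·3+1)(2·3+1)(2·4+1) = 441
Δ: 2! 4! 4! / 11! → 1/34650
sum: t=0:+1/72 t=1:−1/16 t=2:+1/72 = -5/144
3j²(3 3 4; 0 0 0) = Δ·Π!·Σ² = 2/77  (sign -1)
sum: t=2:+1/192 = 1/192
3j²(3 3 4; -3 1 2) = Δ·Π!·Σ² = 3/77  (sign +1)
combine: 4πI² = 441·2/77·3/77 = 54/121
take √, sign -1: I = -0.18845135

-0.188451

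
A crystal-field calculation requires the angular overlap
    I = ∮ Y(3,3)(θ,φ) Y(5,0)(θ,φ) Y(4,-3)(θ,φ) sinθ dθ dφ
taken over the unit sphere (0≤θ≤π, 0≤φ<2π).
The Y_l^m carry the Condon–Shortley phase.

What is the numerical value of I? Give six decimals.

Rules hold: Σm=0, L=12 even, 2≤4≤8.
N = 7·11·9 = 693
Δ = 4!·2!·6!/13! = 1/180180
Racah Σ t=1..3: t=1:−1/576 t=2:+1/144 t=3:−1/576 = 1/288
⇒ 3j(3 5 4; 0 0 0)² = 20/1001, sgn +1
Racah Σ t=0..0: t=0:+1/5760 = 1/5760
⇒ 3j(3 5 4; 3 0 -3)² = 5/572, sgn -1
4πI² = N·(3j₀)²·(3jₘ)² = 225/1859
I = -1·√(0.121033/4π) = -0.09814013

-0.098140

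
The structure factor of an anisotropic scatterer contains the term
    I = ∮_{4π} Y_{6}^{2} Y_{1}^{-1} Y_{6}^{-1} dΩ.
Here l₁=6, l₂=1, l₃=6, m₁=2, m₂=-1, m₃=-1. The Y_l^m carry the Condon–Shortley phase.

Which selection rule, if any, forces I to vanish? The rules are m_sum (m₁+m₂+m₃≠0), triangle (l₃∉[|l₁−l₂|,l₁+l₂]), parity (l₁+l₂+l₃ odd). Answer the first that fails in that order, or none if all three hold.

azimuthal sum: 2 − 1 − 1 = 0  ✓
5 ≤ 6 ≤ 7 (triangle on l)  ✓
L = 6 + 1 + 6 = 13 (odd)  ✗

parity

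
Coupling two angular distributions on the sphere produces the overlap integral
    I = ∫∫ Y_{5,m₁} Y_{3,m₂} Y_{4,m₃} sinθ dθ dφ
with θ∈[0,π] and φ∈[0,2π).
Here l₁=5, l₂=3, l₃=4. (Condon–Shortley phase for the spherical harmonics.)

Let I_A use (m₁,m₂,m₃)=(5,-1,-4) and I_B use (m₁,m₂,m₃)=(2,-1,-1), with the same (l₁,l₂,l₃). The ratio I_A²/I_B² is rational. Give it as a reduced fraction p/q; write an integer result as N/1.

105/64

Shared (l₁,l₂,l₃)=(5,3,4): N and (l;000)² cancel in I_A²/I_B².
A: Δ = 4!·6!·2!/13! = 1/180180; Racah Σ t=0..0: t=0:+1/34560 = 1/34560; ⇒ 3j(5 3 4; 5 -1 -4)² = 14/429, sgn +1
B: Δ = 4!·6!·2!/13! = 1/180180; Racah Σ t=0..2: t=0:+1/1728 t=1:−1/288 t=2:+1/960 = -1/540; ⇒ 3j(5 3 4; 2 -1 -1)² = 128/6435, sgn +1
I_A²/I_B² = (14/429)/(128/6435) = 105/64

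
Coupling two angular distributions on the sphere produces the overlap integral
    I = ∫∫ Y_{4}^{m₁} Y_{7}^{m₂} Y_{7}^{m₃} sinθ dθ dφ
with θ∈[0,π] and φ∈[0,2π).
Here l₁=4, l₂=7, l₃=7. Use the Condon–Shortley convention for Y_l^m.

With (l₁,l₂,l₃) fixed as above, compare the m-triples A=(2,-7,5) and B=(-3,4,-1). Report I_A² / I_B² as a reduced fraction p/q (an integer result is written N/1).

Same 4,7,7: normalisation and zero-m 3j drop out of the ratio.
A: Δ: 4! 4! 10! / 19! → 1/58198140; sum: t=0:+1/348364800 = 1/348364800; 3j²(4 7 7; 2 -7 5) = Δ·Π!·Σ² = 11/646  (sign +1)
B: Δ: 4! 4! 10! / 19! → 1/58198140; sum: t=3:−1/11612160 t=4:+1/4354560 = 1/6967296; 3j²(4 7 7; -3 4 -1) = Δ·Π!·Σ² = 625/50388  (sign +1)
I_A²/I_B² = (11/646)/(625/50388) = 858/625

858/625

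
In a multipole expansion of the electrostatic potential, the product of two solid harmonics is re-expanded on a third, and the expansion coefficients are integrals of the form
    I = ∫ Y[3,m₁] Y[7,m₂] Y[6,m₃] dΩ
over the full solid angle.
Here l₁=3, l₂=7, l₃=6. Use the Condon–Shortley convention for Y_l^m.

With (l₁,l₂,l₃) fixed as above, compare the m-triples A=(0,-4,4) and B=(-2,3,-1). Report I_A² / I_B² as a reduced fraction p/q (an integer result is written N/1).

Shared (l₁,l₂,l₃)=(3,7,6): N and (l;000)² cancel in I_A²/I_B².
A: Δ = 4!·2!·10!/17! = 1/2042040; Racah Σ t=1..3: t=1:−1/967680 t=2:+1/1451520 t=3:−1/43545600 = -1/2721600; ⇒ 3j(3 7 6; 0 -4 4)² = 32/7735, sgn -1
B: Δ = 4!·2!·10!/17! = 1/2042040; Racah Σ t=3..4: t=3:−1/362880 t=4:+1/414720 = -1/2903040; ⇒ 3j(3 7 6; -2 3 -1)² = 25/68068, sgn +1
I_A²/I_B² = (32/7735)/(25/68068) = 1408/125

1408/125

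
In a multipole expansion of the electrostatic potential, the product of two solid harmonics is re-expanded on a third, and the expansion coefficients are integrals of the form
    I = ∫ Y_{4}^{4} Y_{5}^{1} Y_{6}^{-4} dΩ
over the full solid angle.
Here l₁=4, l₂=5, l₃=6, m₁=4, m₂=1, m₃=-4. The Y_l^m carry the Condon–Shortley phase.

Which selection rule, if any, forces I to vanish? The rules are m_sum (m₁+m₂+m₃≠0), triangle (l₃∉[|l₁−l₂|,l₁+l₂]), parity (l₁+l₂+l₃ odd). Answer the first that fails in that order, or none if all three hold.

m_sum

Σmᵢ = 1  ✗
l₃∈[|l₁−l₂|,l₁+l₂]=[1,9], have l₃=6
Σlᵢ = 15 ⇒ odd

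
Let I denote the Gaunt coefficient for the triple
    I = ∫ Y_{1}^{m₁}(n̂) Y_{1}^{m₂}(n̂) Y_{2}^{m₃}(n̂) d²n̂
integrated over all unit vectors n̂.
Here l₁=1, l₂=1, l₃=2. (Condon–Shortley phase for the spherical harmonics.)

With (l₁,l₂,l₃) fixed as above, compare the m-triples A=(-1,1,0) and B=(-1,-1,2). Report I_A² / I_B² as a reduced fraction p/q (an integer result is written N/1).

Same 1,1,2: normalisation and zero-m 3j drop out of the ratio.
A: Δ: 0! 2! 2! / 5! → 1/30; sum: t=0:+1/4 = 1/4; 3j²(1 1 2; -1 1 0) = Δ·Π!·Σ² = 1/30  (sign +1)
B: Δ: 0! 2! 2! / 5! → 1/30; sum: t=0:+1/4 = 1/4; 3j²(1 1 2; -1 -1 2) = Δ·Π!·Σ² = 1/5  (sign +1)
I_A²/I_B² = (1/30)/(1/5) = 1/6

1/6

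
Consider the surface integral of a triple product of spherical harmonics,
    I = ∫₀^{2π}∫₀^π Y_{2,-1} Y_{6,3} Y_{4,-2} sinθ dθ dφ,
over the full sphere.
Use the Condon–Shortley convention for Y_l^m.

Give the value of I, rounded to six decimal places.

m-sum 0 ✓  L=12 even ✓  4≤4≤8 ✓
Π(2lᵢ+1) = 5×13×9 = 585
triangle coeff Δ(2,6,4) = 1/6435
Σ_t [2,2]: t=2:+1/2304 = 1/2304
(3j)²=5/143 [(2 6 4; 0 0 0)], sign=+1
Σ_t [3,3]: t=3:−1/8640 = -1/8640
(3j)²=28/715 [(2 6 4; -1 3 -2)], sign=-1
⇒ 4πI² = 1260/1573
I = (-1)√(1260/1573/(4π)) = -0.25247360

-0.252474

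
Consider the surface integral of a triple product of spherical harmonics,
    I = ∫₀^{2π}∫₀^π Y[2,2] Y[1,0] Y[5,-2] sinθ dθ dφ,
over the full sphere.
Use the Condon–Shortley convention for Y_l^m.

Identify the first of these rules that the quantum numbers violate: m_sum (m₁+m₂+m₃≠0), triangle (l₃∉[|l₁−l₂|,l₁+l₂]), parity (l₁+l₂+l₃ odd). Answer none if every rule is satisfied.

triangle

m₁+m₂+m₃ = 2 + 0 − 2 = 0  ✓
triangle: |2−1|=1 ≤ l₃=5 ≤ 2+1=3  ✗
parity: l₁+l₂+l₃ = 8 is even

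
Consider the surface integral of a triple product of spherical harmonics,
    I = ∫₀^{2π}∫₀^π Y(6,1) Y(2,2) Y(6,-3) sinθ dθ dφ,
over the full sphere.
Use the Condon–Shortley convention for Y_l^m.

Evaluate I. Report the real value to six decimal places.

0.177674

Rules hold: Σm=0, L=14 even, 4≤6≤8.
N = 13·5·13 = 845
Δ = 2!·10!·2!/15! = 1/90090
Racah Σ t=0..2: t=0:+1/69120 t=1:−1/14400 t=2:+1/69120 = -7/172800
⇒ 3j(6 2 6; 0 0 0)² = 14/715, sgn -1
Racah Σ t=2..2: t=2:+1/120960 = 1/120960
⇒ 3j(6 2 6; 1 2 -3)² = 24/1001, sgn -1
4πI² = N·(3j₀)²·(3jₘ)² = 48/121
I = +1·√(0.396694/4π) = 0.17767364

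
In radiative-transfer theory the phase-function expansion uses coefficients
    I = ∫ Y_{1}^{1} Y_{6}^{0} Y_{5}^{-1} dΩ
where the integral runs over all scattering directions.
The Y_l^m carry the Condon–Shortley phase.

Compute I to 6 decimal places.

0.158246

m-sum 0 ✓  L=12 even ✓  5≤5≤7 ✓
Π(2lᵢ+1) = 3×13×11 = 429
triangle coeff Δ(1,6,5) = 1/858
Σ_t [1,1]: t=1:−1/14400 = -1/14400
(3j)²=6/143 [(1 6 5; 0 0 0)], sign=+1
Σ_t [0,0]: t=0:+1/34560 = 1/34560
(3j)²=5/286 [(1 6 5; 1 0 -1)], sign=+1
⇒ 4πI² = 45/143
I = (+1)√(45/143/(4π)) = 0.15824621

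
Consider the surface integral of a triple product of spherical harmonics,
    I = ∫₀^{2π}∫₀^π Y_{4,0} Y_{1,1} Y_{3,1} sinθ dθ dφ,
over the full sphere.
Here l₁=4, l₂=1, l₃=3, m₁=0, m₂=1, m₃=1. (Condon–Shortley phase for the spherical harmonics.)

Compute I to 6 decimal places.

0.000000

0 + 1 + 1 = 2 ≠ 0: azimuthal integral kills it; I = 0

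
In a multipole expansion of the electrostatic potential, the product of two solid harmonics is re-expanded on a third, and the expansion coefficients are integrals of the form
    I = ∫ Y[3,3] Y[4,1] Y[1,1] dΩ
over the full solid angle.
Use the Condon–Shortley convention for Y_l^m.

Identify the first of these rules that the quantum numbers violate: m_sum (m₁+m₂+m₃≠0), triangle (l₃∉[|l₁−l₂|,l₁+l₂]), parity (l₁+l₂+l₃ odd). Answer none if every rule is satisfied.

m₁+m₂+m₃ = 3 + 1 + 1 = 5  ✗
triangle: |3−4|=1 ≤ l₃=1 ≤ 3+4=7
parity: l₁+l₂+l₃ = 8 is even

m_sum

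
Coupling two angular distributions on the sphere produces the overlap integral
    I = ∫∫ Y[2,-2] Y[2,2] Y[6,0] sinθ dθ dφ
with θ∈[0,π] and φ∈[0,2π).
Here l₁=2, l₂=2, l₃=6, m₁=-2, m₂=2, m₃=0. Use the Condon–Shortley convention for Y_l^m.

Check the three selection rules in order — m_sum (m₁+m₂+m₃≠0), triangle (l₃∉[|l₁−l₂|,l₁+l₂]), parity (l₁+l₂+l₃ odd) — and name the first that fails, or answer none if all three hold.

Σmᵢ = 0  ✓
l₃∈[|l₁−l₂|,l₁+l₂]=[0,4], have l₃=6  ✗
Σlᵢ = 10 ⇒ even

triangle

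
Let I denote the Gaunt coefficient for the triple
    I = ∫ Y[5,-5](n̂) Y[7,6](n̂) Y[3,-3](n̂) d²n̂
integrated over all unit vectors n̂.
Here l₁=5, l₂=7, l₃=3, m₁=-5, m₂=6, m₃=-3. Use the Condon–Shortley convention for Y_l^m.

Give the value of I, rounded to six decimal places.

Σmᵢ = -2 ≠ 0, so the φ-integral vanishes; I = 0

0.000000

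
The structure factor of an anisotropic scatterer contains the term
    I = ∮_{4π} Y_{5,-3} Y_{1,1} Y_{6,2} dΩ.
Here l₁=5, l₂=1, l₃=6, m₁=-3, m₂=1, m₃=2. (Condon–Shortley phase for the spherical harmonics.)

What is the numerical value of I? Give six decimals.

0.100084

m-sum 0 ✓  L=12 even ✓  4≤6≤6 ✓
Π(2lᵢ+1) = 11×3×13 = 429
triangle coeff Δ(5,1,6) = 1/858
Σ_t [0,0]: t=0:+1/14400 = 1/14400
(3j)²=6/143 [(5 1 6; 0 0 0)], sign=+1
Σ_t [0,0]: t=0:+1/161280 = 1/161280
(3j)²=1/143 [(5 1 6; -3 1 2)], sign=+1
⇒ 4πI² = 18/143
I = (+1)√(18/143/(4π)) = 0.10008369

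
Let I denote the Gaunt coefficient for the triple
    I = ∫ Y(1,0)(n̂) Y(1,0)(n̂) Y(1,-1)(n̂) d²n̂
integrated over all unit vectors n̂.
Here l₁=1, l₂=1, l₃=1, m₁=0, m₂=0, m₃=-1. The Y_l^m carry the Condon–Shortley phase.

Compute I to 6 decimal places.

0.000000

0 + 0 − 1 = -1 ≠ 0: azimuthal integral kills it; I = 0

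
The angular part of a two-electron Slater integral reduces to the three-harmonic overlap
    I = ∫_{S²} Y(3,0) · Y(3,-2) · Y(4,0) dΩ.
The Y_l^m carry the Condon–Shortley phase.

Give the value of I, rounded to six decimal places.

Σmᵢ = -2 ≠ 0, so the φ-integral vanishes; I = 0

0.000000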